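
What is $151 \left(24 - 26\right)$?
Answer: $-302$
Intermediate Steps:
$151 \left(24 - 26\right) = 151 \left(-2\right) = -302$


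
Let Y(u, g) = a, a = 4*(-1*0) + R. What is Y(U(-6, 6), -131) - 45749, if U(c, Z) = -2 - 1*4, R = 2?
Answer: -45747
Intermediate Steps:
U(c, Z) = -6 (U(c, Z) = -2 - 4 = -6)
a = 2 (a = 4*(-1*0) + 2 = 4*0 + 2 = 0 + 2 = 2)
Y(u, g) = 2
Y(U(-6, 6), -131) - 45749 = 2 - 45749 = -45747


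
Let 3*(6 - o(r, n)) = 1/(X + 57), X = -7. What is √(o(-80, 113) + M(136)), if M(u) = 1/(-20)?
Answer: √5349/30 ≈ 2.4379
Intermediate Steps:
M(u) = -1/20
o(r, n) = 899/150 (o(r, n) = 6 - 1/(3*(-7 + 57)) = 6 - ⅓/50 = 6 - ⅓*1/50 = 6 - 1/150 = 899/150)
√(o(-80, 113) + M(136)) = √(899/150 - 1/20) = √(1783/300) = √5349/30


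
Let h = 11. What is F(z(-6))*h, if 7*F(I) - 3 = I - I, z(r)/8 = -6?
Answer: 33/7 ≈ 4.7143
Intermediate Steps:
z(r) = -48 (z(r) = 8*(-6) = -48)
F(I) = 3/7 (F(I) = 3/7 + (I - I)/7 = 3/7 + (1/7)*0 = 3/7 + 0 = 3/7)
F(z(-6))*h = (3/7)*11 = 33/7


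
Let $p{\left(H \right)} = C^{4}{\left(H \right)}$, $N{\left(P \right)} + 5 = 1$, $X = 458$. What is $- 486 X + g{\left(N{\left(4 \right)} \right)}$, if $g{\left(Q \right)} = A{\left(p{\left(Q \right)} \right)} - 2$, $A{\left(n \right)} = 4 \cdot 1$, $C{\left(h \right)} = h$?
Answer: $-222586$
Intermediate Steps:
$N{\left(P \right)} = -4$ ($N{\left(P \right)} = -5 + 1 = -4$)
$p{\left(H \right)} = H^{4}$
$A{\left(n \right)} = 4$
$g{\left(Q \right)} = 2$ ($g{\left(Q \right)} = 4 - 2 = 2$)
$- 486 X + g{\left(N{\left(4 \right)} \right)} = \left(-486\right) 458 + 2 = -222588 + 2 = -222586$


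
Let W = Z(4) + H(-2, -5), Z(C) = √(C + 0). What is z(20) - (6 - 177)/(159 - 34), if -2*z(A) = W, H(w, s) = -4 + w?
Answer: 421/125 ≈ 3.3680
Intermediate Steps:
Z(C) = √C
W = -4 (W = √4 + (-4 - 2) = 2 - 6 = -4)
z(A) = 2 (z(A) = -½*(-4) = 2)
z(20) - (6 - 177)/(159 - 34) = 2 - (6 - 177)/(159 - 34) = 2 - (-171)/125 = 2 - 1*(-171/125) = 2 + 171/125 = 421/125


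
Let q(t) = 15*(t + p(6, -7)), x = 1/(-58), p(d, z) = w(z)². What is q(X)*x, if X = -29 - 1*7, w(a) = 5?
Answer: 165/58 ≈ 2.8448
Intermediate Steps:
p(d, z) = 25 (p(d, z) = 5² = 25)
X = -36 (X = -29 - 7 = -36)
x = -1/58 ≈ -0.017241
q(t) = 375 + 15*t (q(t) = 15*(t + 25) = 15*(25 + t) = 375 + 15*t)
q(X)*x = (375 + 15*(-36))*(-1/58) = (375 - 540)*(-1/58) = -165*(-1/58) = 165/58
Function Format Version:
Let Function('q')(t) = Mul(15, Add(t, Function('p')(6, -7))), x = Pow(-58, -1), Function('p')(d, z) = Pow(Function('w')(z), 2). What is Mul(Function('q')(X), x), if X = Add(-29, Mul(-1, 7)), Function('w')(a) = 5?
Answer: Rational(165, 58) ≈ 2.8448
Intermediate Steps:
Function('p')(d, z) = 25 (Function('p')(d, z) = Pow(5, 2) = 25)
X = -36 (X = Add(-29, -7) = -36)
x = Rational(-1, 58) ≈ -0.017241
Function('q')(t) = Add(375, Mul(15, t)) (Function('q')(t) = Mul(15, Add(t, 25)) = Mul(15, Add(25, t)) = Add(375, Mul(15, t)))
Mul(Function('q')(X), x) = Mul(Add(375, Mul(15, -36)), Rational(-1, 58)) = Mul(Add(375, -540), Rational(-1, 58)) = Mul(-165, Rational(-1, 58)) = Rational(165, 58)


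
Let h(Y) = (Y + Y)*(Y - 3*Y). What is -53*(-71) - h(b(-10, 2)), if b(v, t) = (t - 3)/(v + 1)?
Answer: 304807/81 ≈ 3763.1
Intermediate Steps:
b(v, t) = (-3 + t)/(1 + v)
h(Y) = -4*Y² (h(Y) = (2*Y)*(-2*Y) = -4*Y²)
-53*(-71) - h(b(-10, 2)) = -53*(-71) - (-4)*((-3 + 2)/(1 - 10))² = 3763 - (-4)*(-1/(-9))² = 3763 - (-4)*(-⅑*(-1))² = 3763 - (-4)*(⅑)² = 3763 - (-4)/81 = 3763 - 1*(-4/81) = 3763 + 4/81 = 304807/81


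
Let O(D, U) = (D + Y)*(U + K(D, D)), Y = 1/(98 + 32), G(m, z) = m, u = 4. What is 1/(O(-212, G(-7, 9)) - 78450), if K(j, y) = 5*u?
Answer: -10/812059 ≈ -1.2314e-5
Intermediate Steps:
K(j, y) = 20 (K(j, y) = 5*4 = 20)
Y = 1/130 ≈ 0.0076923
O(D, U) = (20 + U)*(1/130 + D) (O(D, U) = (D + 1/130)*(U + 20) = (1/130 + D)*(20 + U) = (20 + U)*(1/130 + D))
1/(O(-212, G(-7, 9)) - 78450) = 1/((2/13 + 20*(-212) + (1/130)*(-7) - 212*(-7)) - 78450) = 1/((2/13 - 4240 - 7/130 + 1484) - 78450) = 1/(-27559/10 - 78450) = 1/(-812059/10) = -10/812059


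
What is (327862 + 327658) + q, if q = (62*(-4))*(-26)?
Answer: 661968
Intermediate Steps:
q = 6448 (q = -248*(-26) = 6448)
(327862 + 327658) + q = (327862 + 327658) + 6448 = 655520 + 6448 = 661968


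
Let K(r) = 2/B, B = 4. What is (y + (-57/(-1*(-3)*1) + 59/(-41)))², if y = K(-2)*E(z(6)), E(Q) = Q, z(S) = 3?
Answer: 2411809/6724 ≈ 358.69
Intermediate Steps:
K(r) = ½ (K(r) = 2/4 = 2*(¼) = ½)
y = 3/2 (y = (½)*3 = 3/2 ≈ 1.5000)
(y + (-57/(-1*(-3)*1) + 59/(-41)))² = (3/2 + (-57/(-1*(-3)*1) + 59/(-41)))² = (3/2 + (-57/(3*1) + 59*(-1/41)))² = (3/2 + (-57/3 - 59/41))² = (3/2 + (-57*⅓ - 59/41))² = (3/2 + (-19 - 59/41))² = (3/2 - 838/41)² = (-1553/82)² = 2411809/6724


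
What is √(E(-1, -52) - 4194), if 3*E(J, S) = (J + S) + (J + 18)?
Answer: I*√4206 ≈ 64.854*I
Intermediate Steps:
E(J, S) = 6 + S/3 + 2*J/3 (E(J, S) = ((J + S) + (J + 18))/3 = ((J + S) + (18 + J))/3 = (18 + S + 2*J)/3 = 6 + S/3 + 2*J/3)
√(E(-1, -52) - 4194) = √((6 + (⅓)*(-52) + (⅔)*(-1)) - 4194) = √((6 - 52/3 - ⅔) - 4194) = √(-12 - 4194) = √(-4206) = I*√4206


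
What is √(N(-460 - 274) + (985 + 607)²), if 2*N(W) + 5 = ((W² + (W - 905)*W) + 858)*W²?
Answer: √1877725649526/2 ≈ 6.8515e+5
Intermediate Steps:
N(W) = -5/2 + W²*(858 + W² + W*(-905 + W))/2 (N(W) = -5/2 + (((W² + (W - 905)*W) + 858)*W²)/2 = -5/2 + (((W² + (-905 + W)*W) + 858)*W²)/2 = -5/2 + (((W² + W*(-905 + W)) + 858)*W²)/2 = -5/2 + ((858 + W² + W*(-905 + W))*W²)/2 = -5/2 + (W²*(858 + W² + W*(-905 + W)))/2 = -5/2 + W²*(858 + W² + W*(-905 + W))/2)
√(N(-460 - 274) + (985 + 607)²) = √((-5/2 + (-460 - 274)⁴ + 429*(-460 - 274)² - 905*(-460 - 274)³/2) + (985 + 607)²) = √((-5/2 + (-734)⁴ + 429*(-734)² - 905/2*(-734)³) + 1592²) = √((-5/2 + 290258027536 + 429*538756 - 905/2*(-395446904)) + 2534464) = √((-5/2 + 290258027536 + 231126324 + 178939724060) + 2534464) = √(938857755835/2 + 2534464) = √(938862824763/2) = √1877725649526/2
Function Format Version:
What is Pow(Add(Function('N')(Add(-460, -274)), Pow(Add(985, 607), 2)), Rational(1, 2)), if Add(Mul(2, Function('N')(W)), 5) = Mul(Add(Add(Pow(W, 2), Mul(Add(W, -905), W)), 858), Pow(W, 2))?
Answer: Mul(Rational(1, 2), Pow(1877725649526, Rational(1, 2))) ≈ 6.8515e+5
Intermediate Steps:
Function('N')(W) = Add(Rational(-5, 2), Mul(Rational(1, 2), Pow(W, 2), Add(858, Pow(W, 2), Mul(W, Add(-905, W))))) (Function('N')(W) = Add(Rational(-5, 2), Mul(Rational(1, 2), Mul(Add(Add(Pow(W, 2), Mul(Add(W, -905), W)), 858), Pow(W, 2)))) = Add(Rational(-5, 2), Mul(Rational(1, 2), Mul(Add(Add(Pow(W, 2), Mul(Add(-905, W), W)), 858), Pow(W, 2)))) = Add(Rational(-5, 2), Mul(Rational(1, 2), Mul(Add(Add(Pow(W, 2), Mul(W, Add(-905, W))), 858), Pow(W, 2)))) = Add(Rational(-5, 2), Mul(Rational(1, 2), Mul(Add(858, Pow(W, 2), Mul(W, Add(-905, W))), Pow(W, 2)))) = Add(Rational(-5, 2), Mul(Rational(1, 2), Mul(Pow(W, 2), Add(858, Pow(W, 2), Mul(W, Add(-905, W)))))) = Add(Rational(-5, 2), Mul(Rational(1, 2), Pow(W, 2), Add(858, Pow(W, 2), Mul(W, Add(-905, W))))))
Pow(Add(Function('N')(Add(-460, -274)), Pow(Add(985, 607), 2)), Rational(1, 2)) = Pow(Add(Add(Rational(-5, 2), Pow(Add(-460, -274), 4), Mul(429, Pow(Add(-460, -274), 2)), Mul(Rational(-905, 2), Pow(Add(-460, -274), 3))), Pow(Add(985, 607), 2)), Rational(1, 2)) = Pow(Add(Add(Rational(-5, 2), Pow(-734, 4), Mul(429, Pow(-734, 2)), Mul(Rational(-905, 2), Pow(-734, 3))), Pow(1592, 2)), Rational(1, 2)) = Pow(Add(Add(Rational(-5, 2), 290258027536, Mul(429, 538756), Mul(Rational(-905, 2), -395446904)), 2534464), Rational(1, 2)) = Pow(Add(Add(Rational(-5, 2), 290258027536, 231126324, 178939724060), 2534464), Rational(1, 2)) = Pow(Add(Rational(938857755835, 2), 2534464), Rational(1, 2)) = Pow(Rational(938862824763, 2), Rational(1, 2)) = Mul(Rational(1, 2), Pow(1877725649526, Rational(1, 2)))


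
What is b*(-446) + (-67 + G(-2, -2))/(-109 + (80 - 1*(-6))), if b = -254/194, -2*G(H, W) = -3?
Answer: 2618239/4462 ≈ 586.79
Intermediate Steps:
G(H, W) = 3/2 (G(H, W) = -1/2*(-3) = 3/2)
b = -127/97 (b = -254*1/194 = -127/97 ≈ -1.3093)
b*(-446) + (-67 + G(-2, -2))/(-109 + (80 - 1*(-6))) = -127/97*(-446) + (-67 + 3/2)/(-109 + (80 - 1*(-6))) = 56642/97 - 131/(2*(-109 + (80 + 6))) = 56642/97 - 131/(2*(-109 + 86)) = 56642/97 - 131/2/(-23) = 56642/97 - 131/2*(-1/23) = 56642/97 + 131/46 = 2618239/4462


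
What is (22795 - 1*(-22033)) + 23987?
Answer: 68815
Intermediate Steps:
(22795 - 1*(-22033)) + 23987 = (22795 + 22033) + 23987 = 44828 + 23987 = 68815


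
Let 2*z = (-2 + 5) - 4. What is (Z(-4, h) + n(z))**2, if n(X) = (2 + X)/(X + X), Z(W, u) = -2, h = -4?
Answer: 49/4 ≈ 12.250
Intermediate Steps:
z = -1/2 (z = ((-2 + 5) - 4)/2 = (3 - 4)/2 = (1/2)*(-1) = -1/2 ≈ -0.50000)
n(X) = (2 + X)/(2*X) (n(X) = (2 + X)/((2*X)) = (2 + X)*(1/(2*X)) = (2 + X)/(2*X))
(Z(-4, h) + n(z))**2 = (-2 + (2 - 1/2)/(2*(-1/2)))**2 = (-2 + (1/2)*(-2)*(3/2))**2 = (-2 - 3/2)**2 = (-7/2)**2 = 49/4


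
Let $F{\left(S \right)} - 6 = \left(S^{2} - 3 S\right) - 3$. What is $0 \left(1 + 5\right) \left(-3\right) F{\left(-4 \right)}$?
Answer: $0$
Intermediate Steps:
$F{\left(S \right)} = 3 + S^{2} - 3 S$ ($F{\left(S \right)} = 6 - \left(3 - S^{2} + 3 S\right) = 3 + S^{2} - 3 S$)
$0 \left(1 + 5\right) \left(-3\right) F{\left(-4 \right)} = 0 \left(1 + 5\right) \left(-3\right) \left(3 + \left(-4\right)^{2} - -12\right) = 0 \cdot 6 \left(-3\right) \left(3 + 16 + 12\right) = 0 \left(-18\right) 31 = 0 \cdot 31 = 0$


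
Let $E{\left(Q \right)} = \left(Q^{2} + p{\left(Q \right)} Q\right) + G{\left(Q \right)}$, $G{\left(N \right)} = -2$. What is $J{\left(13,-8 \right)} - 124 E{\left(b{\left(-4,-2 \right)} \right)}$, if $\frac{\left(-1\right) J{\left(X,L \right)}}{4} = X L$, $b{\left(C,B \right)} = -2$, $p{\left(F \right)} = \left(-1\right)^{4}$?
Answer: $416$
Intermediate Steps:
$p{\left(F \right)} = 1$
$J{\left(X,L \right)} = - 4 L X$ ($J{\left(X,L \right)} = - 4 X L = - 4 L X$)
$E{\left(Q \right)} = -2 + Q + Q^{2}$ ($E{\left(Q \right)} = \left(Q^{2} + 1 Q\right) - 2 = \left(Q^{2} + Q\right) - 2 = \left(Q + Q^{2}\right) - 2 = -2 + Q + Q^{2}$)
$J{\left(13,-8 \right)} - 124 E{\left(b{\left(-4,-2 \right)} \right)} = \left(-4\right) \left(-8\right) 13 - 124 \left(-2 - 2 + \left(-2\right)^{2}\right) = 416 - 124 \left(-2 - 2 + 4\right) = 416 - 0 = 416 + 0 = 416$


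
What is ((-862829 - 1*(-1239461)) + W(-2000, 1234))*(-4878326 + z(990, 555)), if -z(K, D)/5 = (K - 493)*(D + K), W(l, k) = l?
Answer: -3265911029432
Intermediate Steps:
z(K, D) = -5*(-493 + K)*(D + K) (z(K, D) = -5*(K - 493)*(D + K) = -5*(-493 + K)*(D + K))
((-862829 - 1*(-1239461)) + W(-2000, 1234))*(-4878326 + z(990, 555)) = ((-862829 - 1*(-1239461)) - 2000)*(-4878326 + (-5*990² + 2465*555 + 2465*990 - 5*555*990)) = ((-862829 + 1239461) - 2000)*(-4878326 + (-5*980100 + 1368075 + 2440350 - 2747250)) = (376632 - 2000)*(-4878326 + (-4900500 + 1368075 + 2440350 - 2747250)) = 374632*(-4878326 - 3839325) = 374632*(-8717651) = -3265911029432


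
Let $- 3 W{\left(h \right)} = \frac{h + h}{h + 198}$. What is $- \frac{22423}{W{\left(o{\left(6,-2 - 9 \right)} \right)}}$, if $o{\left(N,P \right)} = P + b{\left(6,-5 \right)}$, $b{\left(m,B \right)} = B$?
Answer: $- \frac{6121479}{16} \approx -3.8259 \cdot 10^{5}$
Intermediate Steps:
$o{\left(N,P \right)} = -5 + P$ ($o{\left(N,P \right)} = P - 5 = -5 + P$)
$W{\left(h \right)} = - \frac{2 h}{3 \left(198 + h\right)}$ ($W{\left(h \right)} = - \frac{\left(h + h\right) \frac{1}{h + 198}}{3} = - \frac{2 h \frac{1}{198 + h}}{3} = - \frac{2 h}{3 \left(198 + h\right)}$)
$- \frac{22423}{W{\left(o{\left(6,-2 - 9 \right)} \right)}} = - \frac{22423}{\left(-2\right) \left(-5 - 11\right) \frac{1}{594 + 3 \left(-5 - 11\right)}} = - \frac{22423}{\left(-2\right) \left(-16\right) \frac{1}{594 + 3 \left(-16\right)}} = - \frac{22423}{\left(-2\right) \left(-16\right) \frac{1}{594 - 48}} = - \frac{22423}{\left(-2\right) \left(-16\right) \frac{1}{546}} = - \frac{22423}{\frac{16}{273}} = \left(-22423\right) \frac{273}{16} = - \frac{6121479}{16}$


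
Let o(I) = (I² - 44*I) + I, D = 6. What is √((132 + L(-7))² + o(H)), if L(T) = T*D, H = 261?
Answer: 3*√7222 ≈ 254.95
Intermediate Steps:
o(I) = I² - 43*I
L(T) = 6*T (L(T) = T*6 = 6*T)
√((132 + L(-7))² + o(H)) = √((132 + 6*(-7))² + 261*(-43 + 261)) = √((132 - 42)² + 261*218) = √(90² + 56898) = √(8100 + 56898) = √64998 = 3*√7222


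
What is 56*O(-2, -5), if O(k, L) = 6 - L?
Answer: 616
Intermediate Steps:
56*O(-2, -5) = 56*(6 - 1*(-5)) = 56*(6 + 5) = 56*11 = 616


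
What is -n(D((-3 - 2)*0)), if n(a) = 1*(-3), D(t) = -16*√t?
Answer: 3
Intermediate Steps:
n(a) = -3
-n(D((-3 - 2)*0)) = -1*(-3) = 3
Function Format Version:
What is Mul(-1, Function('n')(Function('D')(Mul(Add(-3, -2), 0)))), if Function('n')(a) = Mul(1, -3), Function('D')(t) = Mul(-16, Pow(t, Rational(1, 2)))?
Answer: 3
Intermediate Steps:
Function('n')(a) = -3
Mul(-1, Function('n')(Function('D')(Mul(Add(-3, -2), 0)))) = Mul(-1, -3) = 3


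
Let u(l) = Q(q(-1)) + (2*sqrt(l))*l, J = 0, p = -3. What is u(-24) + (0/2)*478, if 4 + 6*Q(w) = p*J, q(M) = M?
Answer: -2/3 - 96*I*sqrt(6) ≈ -0.66667 - 235.15*I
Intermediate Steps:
Q(w) = -2/3 (Q(w) = -2/3 + (-3*0)/6 = -2/3 + (1/6)*0 = -2/3 + 0 = -2/3)
u(l) = -2/3 + 2*l**(3/2) (u(l) = -2/3 + (2*sqrt(l))*l = -2/3 + 2*l**(3/2))
u(-24) + (0/2)*478 = (-2/3 + 2*(-24)**(3/2)) + (0/2)*478 = (-2/3 + 2*(-48*I*sqrt(6))) + (0*(1/2))*478 = (-2/3 - 96*I*sqrt(6)) + 0*478 = (-2/3 - 96*I*sqrt(6)) + 0 = -2/3 - 96*I*sqrt(6)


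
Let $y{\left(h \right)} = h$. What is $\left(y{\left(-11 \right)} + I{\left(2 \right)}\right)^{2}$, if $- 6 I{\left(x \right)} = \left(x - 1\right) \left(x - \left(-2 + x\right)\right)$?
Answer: $\frac{1156}{9} \approx 128.44$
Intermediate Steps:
$I{\left(x \right)} = \frac{1}{3} - \frac{x}{3}$ ($I{\left(x \right)} = - \frac{\left(x - 1\right) \left(x - \left(-2 + x\right)\right)}{6} = - \frac{\left(-1 + x\right) 2}{6} = - \frac{-2 + 2 x}{6} = \frac{1}{3} - \frac{x}{3}$)
$\left(y{\left(-11 \right)} + I{\left(2 \right)}\right)^{2} = \left(-11 + \left(\frac{1}{3} - \frac{2}{3}\right)\right)^{2} = \left(-11 - \frac{1}{3}\right)^{2} = \left(- \frac{34}{3}\right)^{2} = \frac{1156}{9}$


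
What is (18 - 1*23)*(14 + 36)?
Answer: -250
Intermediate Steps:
(18 - 1*23)*(14 + 36) = (18 - 23)*50 = -5*50 = -250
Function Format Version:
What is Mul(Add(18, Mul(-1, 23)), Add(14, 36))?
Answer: -250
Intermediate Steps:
Mul(Add(18, Mul(-1, 23)), Add(14, 36)) = Mul(Add(18, -23), 50) = Mul(-5, 50) = -250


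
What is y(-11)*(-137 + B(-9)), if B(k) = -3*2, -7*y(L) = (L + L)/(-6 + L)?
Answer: 3146/119 ≈ 26.437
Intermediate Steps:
y(L) = -2*L/(7*(-6 + L)) (y(L) = -(L + L)/(7*(-6 + L)) = -2*L/(7*(-6 + L)))
B(k) = -6
y(-11)*(-137 + B(-9)) = (-2*(-11)/(-42 + 7*(-11)))*(-137 - 6) = -2*(-11)/(-42 - 77)*(-143) = -2*(-11)/(-119)*(-143) = -2*(-11)*(-1/119)*(-143) = -22/119*(-143) = 3146/119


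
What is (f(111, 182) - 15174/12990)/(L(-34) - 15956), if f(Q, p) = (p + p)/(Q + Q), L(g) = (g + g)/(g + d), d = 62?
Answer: -793177/26845348335 ≈ -2.9546e-5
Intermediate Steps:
L(g) = 2*g/(62 + g) (L(g) = (g + g)/(g + 62) = (2*g)/(62 + g) = 2*g/(62 + g))
f(Q, p) = p/Q (f(Q, p) = (2*p)/((2*Q)) = (2*p)*(1/(2*Q)) = p/Q)
(f(111, 182) - 15174/12990)/(L(-34) - 15956) = (182/111 - 15174/12990)/(2*(-34)/(62 - 34) - 15956) = (182*(1/111) - 15174*1/12990)/(2*(-34)/28 - 15956) = (182/111 - 2529/2165)/(2*(-34)*(1/28) - 15956) = 113311/(240315*(-17/7 - 15956)) = 113311/(240315*(-111709/7)) = (113311/240315)*(-7/111709) = -793177/26845348335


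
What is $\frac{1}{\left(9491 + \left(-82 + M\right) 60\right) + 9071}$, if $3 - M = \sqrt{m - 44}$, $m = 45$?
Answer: $\frac{1}{13762} \approx 7.2664 \cdot 10^{-5}$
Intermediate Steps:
$M = 2$ ($M = 3 - \sqrt{45 - 44} = 3 - \sqrt{1} = 3 - 1 = 2$)
$\frac{1}{\left(9491 + \left(-82 + M\right) 60\right) + 9071} = \frac{1}{\left(9491 + \left(-82 + 2\right) 60\right) + 9071} = \frac{1}{\left(9491 - 4800\right) + 9071} = \frac{1}{4691 + 9071} = \frac{1}{13762}$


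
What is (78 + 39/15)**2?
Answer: 162409/25 ≈ 6496.4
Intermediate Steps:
(78 + 39/15)**2 = (78 + 39*(1/15))**2 = (78 + 13/5)**2 = (403/5)**2 = 162409/25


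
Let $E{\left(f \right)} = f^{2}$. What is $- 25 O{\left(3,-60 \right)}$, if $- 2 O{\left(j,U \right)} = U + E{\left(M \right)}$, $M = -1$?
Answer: $- \frac{1475}{2} \approx -737.5$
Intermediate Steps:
$O{\left(j,U \right)} = - \frac{1}{2} - \frac{U}{2}$ ($O{\left(j,U \right)} = - \frac{U + \left(-1\right)^{2}}{2} = - \frac{U + 1}{2} = - \frac{1 + U}{2} = - \frac{1}{2} - \frac{U}{2}$)
$- 25 O{\left(3,-60 \right)} = - 25 \left(- \frac{1}{2} - -30\right) = - 25 \left(- \frac{1}{2} + 30\right) = \left(-25\right) \frac{59}{2} = - \frac{1475}{2}$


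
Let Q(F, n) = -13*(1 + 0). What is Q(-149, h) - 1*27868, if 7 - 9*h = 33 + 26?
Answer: -27881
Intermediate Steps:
h = -52/9 (h = 7/9 - (33 + 26)/9 = 7/9 - 1/9*59 = 7/9 - 59/9 = -52/9 ≈ -5.7778)
Q(F, n) = -13 (Q(F, n) = -13*1 = -13)
Q(-149, h) - 1*27868 = -13 - 1*27868 = -13 - 27868 = -27881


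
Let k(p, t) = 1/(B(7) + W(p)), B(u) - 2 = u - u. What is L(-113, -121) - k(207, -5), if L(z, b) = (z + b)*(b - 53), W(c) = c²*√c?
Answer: 15474507398466950/380059617803 - 128547*√23/380059617803 ≈ 40716.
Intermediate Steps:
W(c) = c^(5/2)
B(u) = 2 (B(u) = 2 + (u - u) = 2 + 0 = 2)
k(p, t) = 1/(2 + p^(5/2))
L(z, b) = (-53 + b)*(b + z) (L(z, b) = (b + z)*(-53 + b) = (-53 + b)*(b + z))
L(-113, -121) - k(207, -5) = ((-121)² - 53*(-121) - 53*(-113) - 121*(-113)) - 1/(2 + 207^(5/2)) = (14641 + 6413 + 5989 + 13673) - 1/(2 + 128547*√23) = 40716 - 1/(2 + 128547*√23)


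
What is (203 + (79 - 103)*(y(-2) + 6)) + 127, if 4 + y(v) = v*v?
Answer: 186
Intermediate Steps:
y(v) = -4 + v² (y(v) = -4 + v*v = -4 + v²)
(203 + (79 - 103)*(y(-2) + 6)) + 127 = (203 + (79 - 103)*((-4 + (-2)²) + 6)) + 127 = (203 - 24*((-4 + 4) + 6)) + 127 = (203 - 24*(0 + 6)) + 127 = (203 - 24*6) + 127 = (203 - 144) + 127 = 59 + 127 = 186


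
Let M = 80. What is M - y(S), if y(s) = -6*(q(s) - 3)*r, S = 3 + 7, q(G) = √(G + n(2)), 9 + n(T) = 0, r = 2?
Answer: 56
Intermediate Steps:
n(T) = -9 (n(T) = -9 + 0 = -9)
q(G) = √(-9 + G) (q(G) = √(G - 9) = √(-9 + G))
S = 10
y(s) = 36 - 12*√(-9 + s) (y(s) = -6*(√(-9 + s) - 3)*2 = -6*(-3 + √(-9 + s))*2 = -6*(-6 + 2*√(-9 + s)) = 36 - 12*√(-9 + s))
M - y(S) = 80 - (36 - 12*√(-9 + 10)) = 80 - (36 - 12*√1) = 80 - (36 - 12*1) = 80 - (36 - 12) = 80 - 1*24 = 80 - 24 = 56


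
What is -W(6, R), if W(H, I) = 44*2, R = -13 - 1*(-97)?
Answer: -88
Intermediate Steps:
R = 84 (R = -13 + 97 = 84)
W(H, I) = 88
-W(6, R) = -1*88 = -88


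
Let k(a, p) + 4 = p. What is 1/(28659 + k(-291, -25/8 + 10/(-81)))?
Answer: 648/18566335 ≈ 3.4902e-5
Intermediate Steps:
k(a, p) = -4 + p
1/(28659 + k(-291, -25/8 + 10/(-81))) = 1/(28659 + (-4 + (-25/8 + 10/(-81)))) = 1/(28659 + (-4 + (-25*1/8 + 10*(-1/81)))) = 1/(28659 + (-4 + (-25/8 - 10/81))) = 1/(28659 + (-4 - 2105/648)) = 1/(28659 - 4697/648) = 1/(18566335/648) = 648/18566335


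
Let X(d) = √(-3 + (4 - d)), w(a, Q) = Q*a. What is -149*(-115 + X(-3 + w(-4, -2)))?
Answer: 17135 - 298*I ≈ 17135.0 - 298.0*I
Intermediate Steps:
X(d) = √(1 - d)
-149*(-115 + X(-3 + w(-4, -2))) = -149*(-115 + √(1 - (-3 - 2*(-4)))) = -149*(-115 + √(1 - (-3 + 8))) = -149*(-115 + √(1 - 1*5)) = -149*(-115 + √(1 - 5)) = -149*(-115 + √(-4)) = -149*(-115 + 2*I) = 17135 - 298*I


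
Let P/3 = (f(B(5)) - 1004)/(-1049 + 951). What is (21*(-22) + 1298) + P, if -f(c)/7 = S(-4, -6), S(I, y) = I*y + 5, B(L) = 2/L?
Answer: 85549/98 ≈ 872.95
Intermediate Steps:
S(I, y) = 5 + I*y
f(c) = -203 (f(c) = -7*(5 - 4*(-6)) = -7*(5 + 24) = -7*29 = -203)
P = 3621/98 (P = 3*((-203 - 1004)/(-1049 + 951)) = 3*(-1207/(-98)) = 3*(-1207*(-1/98)) = 3*(1207/98) = 3621/98 ≈ 36.949)
(21*(-22) + 1298) + P = (21*(-22) + 1298) + 3621/98 = (-462 + 1298) + 3621/98 = 836 + 3621/98 = 85549/98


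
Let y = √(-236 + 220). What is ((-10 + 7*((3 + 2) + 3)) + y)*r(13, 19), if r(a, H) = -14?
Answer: -644 - 56*I ≈ -644.0 - 56.0*I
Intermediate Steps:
y = 4*I (y = √(-16) = 4*I ≈ 4.0*I)
((-10 + 7*((3 + 2) + 3)) + y)*r(13, 19) = ((-10 + 7*((3 + 2) + 3)) + 4*I)*(-14) = ((-10 + 7*(5 + 3)) + 4*I)*(-14) = ((-10 + 7*8) + 4*I)*(-14) = ((-10 + 56) + 4*I)*(-14) = (46 + 4*I)*(-14) = -644 - 56*I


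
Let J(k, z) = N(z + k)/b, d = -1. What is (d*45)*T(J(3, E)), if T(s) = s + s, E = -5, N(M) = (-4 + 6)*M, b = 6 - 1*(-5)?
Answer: 360/11 ≈ 32.727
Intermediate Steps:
b = 11 (b = 6 + 5 = 11)
N(M) = 2*M
J(k, z) = 2*k/11 + 2*z/11 (J(k, z) = (2*(z + k))/11 = (2*(k + z))*(1/11) = (2*k + 2*z)*(1/11) = 2*k/11 + 2*z/11)
T(s) = 2*s
(d*45)*T(J(3, E)) = (-1*45)*(2*((2/11)*3 + (2/11)*(-5))) = -90*(6/11 - 10/11) = -90*(-4)/11 = -45*(-8/11) = 360/11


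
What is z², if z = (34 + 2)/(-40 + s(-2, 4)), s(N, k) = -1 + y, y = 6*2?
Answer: 1296/841 ≈ 1.5410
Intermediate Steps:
y = 12
s(N, k) = 11 (s(N, k) = -1 + 12 = 11)
z = -36/29 (z = (34 + 2)/(-40 + 11) = 36/(-29) = 36*(-1/29) = -36/29 ≈ -1.2414)
z² = (-36/29)² = 1296/841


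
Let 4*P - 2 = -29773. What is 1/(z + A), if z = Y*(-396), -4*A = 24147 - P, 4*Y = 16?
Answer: -16/151703 ≈ -0.00010547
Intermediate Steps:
Y = 4 (Y = (1/4)*16 = 4)
P = -29771/4 (P = 1/2 + (1/4)*(-29773) = 1/2 - 29773/4 = -29771/4 ≈ -7442.8)
A = -126359/16 (A = -(24147 - 1*(-29771/4))/4 = -(24147 + 29771/4)/4 = -1/4*126359/4 = -126359/16 ≈ -7897.4)
z = -1584 (z = 4*(-396) = -1584)
1/(z + A) = 1/(-1584 - 126359/16) = 1/(-151703/16) = -16/151703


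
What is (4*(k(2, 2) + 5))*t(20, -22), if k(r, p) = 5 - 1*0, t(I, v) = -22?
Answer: -880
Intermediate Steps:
k(r, p) = 5 (k(r, p) = 5 + 0 = 5)
(4*(k(2, 2) + 5))*t(20, -22) = (4*(5 + 5))*(-22) = (4*10)*(-22) = 40*(-22) = -880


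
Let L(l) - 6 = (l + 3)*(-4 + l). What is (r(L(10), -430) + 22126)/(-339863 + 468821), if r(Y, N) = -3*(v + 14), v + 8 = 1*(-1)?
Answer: 22111/128958 ≈ 0.17146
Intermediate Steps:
v = -9 (v = -8 + 1*(-1) = -8 - 1 = -9)
L(l) = 6 + (-4 + l)*(3 + l) (L(l) = 6 + (l + 3)*(-4 + l) = 6 + (3 + l)*(-4 + l) = 6 + (-4 + l)*(3 + l))
r(Y, N) = -15 (r(Y, N) = -3*(-9 + 14) = -3*5 = -15)
(r(L(10), -430) + 22126)/(-339863 + 468821) = (-15 + 22126)/(-339863 + 468821) = 22111/128958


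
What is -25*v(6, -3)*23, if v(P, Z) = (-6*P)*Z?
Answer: -62100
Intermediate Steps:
v(P, Z) = -6*P*Z
-25*v(6, -3)*23 = -(-150)*6*(-3)*23 = -25*108*23 = -2700*23 = -62100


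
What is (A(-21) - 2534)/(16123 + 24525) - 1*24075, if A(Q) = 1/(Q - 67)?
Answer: -86117075793/3577024 ≈ -24075.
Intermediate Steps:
A(Q) = 1/(-67 + Q)
(A(-21) - 2534)/(16123 + 24525) - 1*24075 = (1/(-67 - 21) - 2534)/(16123 + 24525) - 1*24075 = (1/(-88) - 2534)/40648 - 24075 = (-1/88 - 2534)*(1/40648) - 24075 = -222993/88*1/40648 - 24075 = -222993/3577024 - 24075 = -86117075793/3577024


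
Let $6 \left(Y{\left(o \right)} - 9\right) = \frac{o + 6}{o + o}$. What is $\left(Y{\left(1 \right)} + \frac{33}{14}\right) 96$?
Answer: $\frac{8024}{7} \approx 1146.3$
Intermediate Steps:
$Y{\left(o \right)} = 9 + \frac{6 + o}{12 o}$ ($Y{\left(o \right)} = 9 + \frac{\left(o + 6\right) \frac{1}{o + o}}{6} = 9 + \frac{\left(6 + o\right) \frac{1}{2 o}}{6} = 9 + \frac{\frac{1}{2} \frac{1}{o} \left(6 + o\right)}{6} = 9 + \frac{6 + o}{12 o}$)
$\left(Y{\left(1 \right)} + \frac{33}{14}\right) 96 = \left(\frac{6 + 109 \cdot 1}{12 \cdot 1} + \frac{33}{14}\right) 96 = \left(\frac{1}{12} \cdot 1 \left(6 + 109\right) + 33 \cdot \frac{1}{14}\right) 96 = \left(\frac{1}{12} \cdot 1 \cdot 115 + \frac{33}{14}\right) 96 = \left(\frac{115}{12} + \frac{33}{14}\right) 96 = \frac{1003}{84} \cdot 96 = \frac{8024}{7}$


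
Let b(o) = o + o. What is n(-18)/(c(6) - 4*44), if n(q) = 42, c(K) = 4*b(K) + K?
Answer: -21/61 ≈ -0.34426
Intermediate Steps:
b(o) = 2*o
c(K) = 9*K (c(K) = 4*(2*K) + K = 8*K + K = 9*K)
n(-18)/(c(6) - 4*44) = 42/(9*6 - 4*44) = 42/(54 - 176) = 42/(-122) = 42*(-1/122) = -21/61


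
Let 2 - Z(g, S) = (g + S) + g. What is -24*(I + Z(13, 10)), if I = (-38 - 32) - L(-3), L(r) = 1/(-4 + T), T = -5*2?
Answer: 17460/7 ≈ 2494.3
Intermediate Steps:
T = -10
Z(g, S) = 2 - S - 2*g (Z(g, S) = 2 - ((g + S) + g) = 2 - ((S + g) + g) = 2 - (S + 2*g) = 2 + (-S - 2*g) = 2 - S - 2*g)
L(r) = -1/14 (L(r) = 1/(-4 - 10) = 1/(-14) = -1/14)
I = -979/14 (I = (-38 - 32) - 1*(-1/14) = -70 + 1/14 = -979/14 ≈ -69.929)
-24*(I + Z(13, 10)) = -24*(-979/14 + (2 - 1*10 - 2*13)) = -24*(-979/14 + (2 - 10 - 26)) = -24*(-979/14 - 34) = -24*(-1455/14) = 17460/7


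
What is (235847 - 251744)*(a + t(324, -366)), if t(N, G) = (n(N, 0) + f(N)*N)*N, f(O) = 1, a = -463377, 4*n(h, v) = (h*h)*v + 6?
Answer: 5689774755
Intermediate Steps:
n(h, v) = 3/2 + v*h**2/4 (n(h, v) = ((h*h)*v + 6)/4 = (h**2*v + 6)/4 = (v*h**2 + 6)/4 = (6 + v*h**2)/4 = 3/2 + v*h**2/4)
t(N, G) = N*(3/2 + N) (t(N, G) = ((3/2 + (1/4)*0*N**2) + 1*N)*N = ((3/2 + 0) + N)*N = (3/2 + N)*N = N*(3/2 + N))
(235847 - 251744)*(a + t(324, -366)) = (235847 - 251744)*(-463377 + (1/2)*324*(3 + 2*324)) = -15897*(-463377 + (1/2)*324*(3 + 648)) = -15897*(-463377 + (1/2)*324*651) = -15897*(-463377 + 105462) = -15897*(-357915) = 5689774755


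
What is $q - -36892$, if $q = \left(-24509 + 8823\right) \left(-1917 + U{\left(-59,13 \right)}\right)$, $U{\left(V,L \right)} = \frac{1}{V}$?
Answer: $\frac{1776325972}{59} \approx 3.0107 \cdot 10^{7}$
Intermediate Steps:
$q = \frac{1774149344}{59}$ ($q = \left(-24509 + 8823\right) \left(-1917 + \frac{1}{-59}\right) = - 15686 \left(-1917 - \frac{1}{59}\right) = \left(-15686\right) \left(- \frac{113104}{59}\right) = \frac{1774149344}{59} \approx 3.007 \cdot 10^{7}$)
$q - -36892 = \frac{1774149344}{59} - -36892 = \frac{1774149344}{59} + 36892 = \frac{1776325972}{59}$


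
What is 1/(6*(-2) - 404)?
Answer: -1/416 ≈ -0.0024038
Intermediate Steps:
1/(6*(-2) - 404) = 1/(-12 - 404) = 1/(-416) = -1/416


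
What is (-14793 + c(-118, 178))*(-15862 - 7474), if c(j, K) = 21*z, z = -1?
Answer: 345699504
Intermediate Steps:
c(j, K) = -21 (c(j, K) = 21*(-1) = -21)
(-14793 + c(-118, 178))*(-15862 - 7474) = (-14793 - 21)*(-15862 - 7474) = -14814*(-23336) = 345699504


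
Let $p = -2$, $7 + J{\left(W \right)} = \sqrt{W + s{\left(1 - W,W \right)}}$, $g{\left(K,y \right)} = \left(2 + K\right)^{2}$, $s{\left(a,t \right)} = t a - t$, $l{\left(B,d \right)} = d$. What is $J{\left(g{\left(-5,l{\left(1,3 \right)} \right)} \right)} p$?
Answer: $14 - 12 i \sqrt{2} \approx 14.0 - 16.971 i$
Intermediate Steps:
$s{\left(a,t \right)} = - t + a t$ ($s{\left(a,t \right)} = a t - t = - t + a t$)
$J{\left(W \right)} = -7 + \sqrt{W - W^{2}}$ ($J{\left(W \right)} = -7 + \sqrt{W + W \left(-1 - \left(-1 + W\right)\right)} = -7 + \sqrt{W + W \left(- W\right)} = -7 + \sqrt{W - W^{2}}$)
$J{\left(g{\left(-5,l{\left(1,3 \right)} \right)} \right)} p = \left(-7 + \sqrt{\left(2 - 5\right)^{2} \left(1 - \left(2 - 5\right)^{2}\right)}\right) \left(-2\right) = \left(-7 + \sqrt{\left(-3\right)^{2} \left(1 - \left(-3\right)^{2}\right)}\right) \left(-2\right) = \left(-7 + \sqrt{9 \left(1 - 9\right)}\right) \left(-2\right) = \left(-7 + \sqrt{9 \left(-8\right)}\right) \left(-2\right) = \left(-7 + \sqrt{-72}\right) \left(-2\right) = \left(-7 + 6 i \sqrt{2}\right) \left(-2\right) = 14 - 12 i \sqrt{2}$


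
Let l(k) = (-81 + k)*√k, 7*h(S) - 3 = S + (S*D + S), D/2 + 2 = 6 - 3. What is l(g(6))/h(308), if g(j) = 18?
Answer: -1323*√2/1235 ≈ -1.5150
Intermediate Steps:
D = 2 (D = -4 + 2*(6 - 3) = -4 + 2*3 = -4 + 6 = 2)
h(S) = 3/7 + 4*S/7 (h(S) = 3/7 + (S + (S*2 + S))/7 = 3/7 + (S + (2*S + S))/7 = 3/7 + (S + 3*S)/7 = 3/7 + (4*S)/7 = 3/7 + 4*S/7)
l(k) = √k*(-81 + k)
l(g(6))/h(308) = (√18*(-81 + 18))/(3/7 + (4/7)*308) = ((3*√2)*(-63))/(3/7 + 176) = (-189*√2)/(1235/7) = -189*√2*(7/1235) = -1323*√2/1235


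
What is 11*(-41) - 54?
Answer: -505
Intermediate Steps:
11*(-41) - 54 = -451 - 54 = -505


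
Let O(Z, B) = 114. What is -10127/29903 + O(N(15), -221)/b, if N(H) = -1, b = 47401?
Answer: -476620985/1417432103 ≈ -0.33626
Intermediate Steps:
-10127/29903 + O(N(15), -221)/b = -10127/29903 + 114/47401 = -476620985/1417432103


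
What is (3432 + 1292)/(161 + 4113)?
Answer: 2362/2137 ≈ 1.1053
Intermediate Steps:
(3432 + 1292)/(161 + 4113) = 4724/4274 = 4724*(1/4274) = 2362/2137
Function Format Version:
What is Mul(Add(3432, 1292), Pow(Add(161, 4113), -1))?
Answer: Rational(2362, 2137) ≈ 1.1053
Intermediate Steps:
Mul(Add(3432, 1292), Pow(Add(161, 4113), -1)) = Mul(4724, Pow(4274, -1)) = Mul(4724, Rational(1, 4274)) = Rational(2362, 2137)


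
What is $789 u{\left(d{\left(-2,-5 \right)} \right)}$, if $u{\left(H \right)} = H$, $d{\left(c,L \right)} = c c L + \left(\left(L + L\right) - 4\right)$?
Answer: $-26826$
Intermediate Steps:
$d{\left(c,L \right)} = -4 + 2 L + L c^{2}$ ($d{\left(c,L \right)} = c^{2} L + \left(2 L - 4\right) = L c^{2} + \left(-4 + 2 L\right) = -4 + 2 L + L c^{2}$)
$789 u{\left(d{\left(-2,-5 \right)} \right)} = 789 \left(-4 + 2 \left(-5\right) - 5 \left(-2\right)^{2}\right) = 789 \left(-4 - 10 - 20\right) = 789 \left(-34\right) = -26826$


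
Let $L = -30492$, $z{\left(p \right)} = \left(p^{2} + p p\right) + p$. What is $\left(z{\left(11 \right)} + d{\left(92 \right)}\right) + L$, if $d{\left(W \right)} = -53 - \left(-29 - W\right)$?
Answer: $-30171$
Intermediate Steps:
$z{\left(p \right)} = p + 2 p^{2}$ ($z{\left(p \right)} = \left(p^{2} + p^{2}\right) + p = 2 p^{2} + p = p + 2 p^{2}$)
$d{\left(W \right)} = -24 + W$ ($d{\left(W \right)} = -53 + \left(29 + W\right) = -24 + W$)
$\left(z{\left(11 \right)} + d{\left(92 \right)}\right) + L = \left(11 \left(1 + 2 \cdot 11\right) + \left(-24 + 92\right)\right) - 30492 = \left(11 \left(1 + 22\right) + 68\right) - 30492 = \left(11 \cdot 23 + 68\right) - 30492 = \left(253 + 68\right) - 30492 = 321 - 30492 = -30171$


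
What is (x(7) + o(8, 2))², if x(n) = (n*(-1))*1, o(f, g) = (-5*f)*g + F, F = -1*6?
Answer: 8649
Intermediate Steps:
F = -6
o(f, g) = -6 - 5*f*g (o(f, g) = (-5*f)*g - 6 = -5*f*g - 6 = -6 - 5*f*g)
x(n) = -n (x(n) = -n*1 = -n)
(x(7) + o(8, 2))² = (-1*7 + (-6 - 5*8*2))² = (-7 + (-6 - 80))² = (-7 - 86)² = (-93)² = 8649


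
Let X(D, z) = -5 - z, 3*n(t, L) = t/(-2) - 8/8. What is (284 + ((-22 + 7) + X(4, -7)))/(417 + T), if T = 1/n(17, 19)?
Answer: 5149/7917 ≈ 0.65037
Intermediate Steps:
n(t, L) = -1/3 - t/6 (n(t, L) = (t/(-2) - 8/8)/3 = (t*(-1/2) - 8*1/8)/3 = (-t/2 - 1)/3 = (-1 - t/2)/3 = -1/3 - t/6)
T = -6/19 (T = 1/(-1/3 - 1/6*17) = 1/(-1/3 - 17/6) = 1/(-19/6) = -6/19 ≈ -0.31579)
(284 + ((-22 + 7) + X(4, -7)))/(417 + T) = (284 + ((-22 + 7) + (-5 - 1*(-7))))/(417 - 6/19) = (284 + (-15 + (-5 + 7)))/(7917/19) = (284 + (-15 + 2))*(19/7917) = (284 - 13)*(19/7917) = 271*(19/7917) = 5149/7917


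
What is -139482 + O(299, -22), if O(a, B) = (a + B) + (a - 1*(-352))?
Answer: -138554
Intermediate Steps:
O(a, B) = 352 + B + 2*a (O(a, B) = (B + a) + (a + 352) = (B + a) + (352 + a) = 352 + B + 2*a)
-139482 + O(299, -22) = -139482 + (352 - 22 + 2*299) = -139482 + (352 - 22 + 598) = -139482 + 928 = -138554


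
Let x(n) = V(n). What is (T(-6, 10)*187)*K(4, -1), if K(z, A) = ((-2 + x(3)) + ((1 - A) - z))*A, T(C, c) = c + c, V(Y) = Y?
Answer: 3740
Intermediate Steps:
x(n) = n
T(C, c) = 2*c
K(z, A) = A*(2 - A - z) (K(z, A) = ((-2 + 3) + ((1 - A) - z))*A = (1 + (1 - A - z))*A = (2 - A - z)*A = A*(2 - A - z))
(T(-6, 10)*187)*K(4, -1) = ((2*10)*187)*(-(2 - 1*(-1) - 1*4)) = (20*187)*(-(2 + 1 - 4)) = 3740*(-1*(-1)) = 3740*1 = 3740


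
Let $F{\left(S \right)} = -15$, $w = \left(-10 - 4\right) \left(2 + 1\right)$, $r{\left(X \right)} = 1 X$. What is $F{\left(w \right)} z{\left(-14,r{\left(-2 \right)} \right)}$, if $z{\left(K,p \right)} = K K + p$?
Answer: $-2910$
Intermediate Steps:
$r{\left(X \right)} = X$
$w = -42$ ($w = \left(-14\right) 3 = -42$)
$z{\left(K,p \right)} = p + K^{2}$ ($z{\left(K,p \right)} = K^{2} + p = p + K^{2}$)
$F{\left(w \right)} z{\left(-14,r{\left(-2 \right)} \right)} = - 15 \left(-2 + \left(-14\right)^{2}\right) = - 15 \left(-2 + 196\right) = \left(-15\right) 194 = -2910$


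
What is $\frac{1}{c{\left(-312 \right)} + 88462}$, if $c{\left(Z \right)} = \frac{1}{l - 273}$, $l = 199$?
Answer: $\frac{74}{6546187} \approx 1.1304 \cdot 10^{-5}$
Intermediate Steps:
$c{\left(Z \right)} = - \frac{1}{74}$ ($c{\left(Z \right)} = \frac{1}{199 - 273} = \frac{1}{-74} = - \frac{1}{74}$)
$\frac{1}{c{\left(-312 \right)} + 88462} = \frac{1}{- \frac{1}{74} + 88462} = \frac{1}{\frac{6546187}{74}} = \frac{74}{6546187}$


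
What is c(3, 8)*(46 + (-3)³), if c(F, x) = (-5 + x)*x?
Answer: 456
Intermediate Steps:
c(F, x) = x*(-5 + x)
c(3, 8)*(46 + (-3)³) = (8*(-5 + 8))*(46 + (-3)³) = (8*3)*(46 - 27) = 24*19 = 456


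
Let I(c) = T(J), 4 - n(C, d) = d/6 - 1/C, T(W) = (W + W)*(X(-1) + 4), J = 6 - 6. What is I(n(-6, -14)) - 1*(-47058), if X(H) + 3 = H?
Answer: 47058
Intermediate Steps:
X(H) = -3 + H
J = 0
T(W) = 0 (T(W) = (W + W)*((-3 - 1) + 4) = (2*W)*(-4 + 4) = (2*W)*0 = 0)
n(C, d) = 4 + 1/C - d/6 (n(C, d) = 4 - (d/6 - 1/C) = 4 - (-1/C + d/6) = 4 + (1/C - d/6) = 4 + 1/C - d/6)
I(c) = 0
I(n(-6, -14)) - 1*(-47058) = 0 - 1*(-47058) = 0 + 47058 = 47058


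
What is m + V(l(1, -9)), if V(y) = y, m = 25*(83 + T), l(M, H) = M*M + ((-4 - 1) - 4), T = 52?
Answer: 3367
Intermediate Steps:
l(M, H) = -9 + M**2 (l(M, H) = M**2 + (-5 - 4) = M**2 - 9 = -9 + M**2)
m = 3375 (m = 25*(83 + 52) = 25*135 = 3375)
m + V(l(1, -9)) = 3375 + (-9 + 1**2) = 3375 + (-9 + 1) = 3375 - 8 = 3367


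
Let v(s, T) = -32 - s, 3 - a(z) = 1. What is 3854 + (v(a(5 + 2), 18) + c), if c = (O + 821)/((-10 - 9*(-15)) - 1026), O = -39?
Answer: 202414/53 ≈ 3819.1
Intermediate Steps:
a(z) = 2 (a(z) = 3 - 1*1 = 3 - 1 = 2)
c = -46/53 (c = (-39 + 821)/((-10 - 9*(-15)) - 1026) = 782/((-10 + 135) - 1026) = 782/(125 - 1026) = 782/(-901) = 782*(-1/901) = -46/53 ≈ -0.86792)
3854 + (v(a(5 + 2), 18) + c) = 3854 + ((-32 - 1*2) - 46/53) = 3854 + ((-32 - 2) - 46/53) = 3854 + (-34 - 46/53) = 3854 - 1848/53 = 202414/53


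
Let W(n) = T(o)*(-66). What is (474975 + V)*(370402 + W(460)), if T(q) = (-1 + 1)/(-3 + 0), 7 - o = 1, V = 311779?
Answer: 291415255108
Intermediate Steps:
o = 6 (o = 7 - 1*1 = 7 - 1 = 6)
T(q) = 0 (T(q) = 0/(-3) = 0*(-⅓) = 0)
W(n) = 0 (W(n) = 0*(-66) = 0)
(474975 + V)*(370402 + W(460)) = (474975 + 311779)*(370402 + 0) = 786754*370402 = 291415255108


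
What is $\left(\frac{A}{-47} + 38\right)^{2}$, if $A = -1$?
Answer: $\frac{3193369}{2209} \approx 1445.6$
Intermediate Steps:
$\left(\frac{A}{-47} + 38\right)^{2} = \left(- \frac{1}{-47} + 38\right)^{2} = \left(\left(-1\right) \left(- \frac{1}{47}\right) + 38\right)^{2} = \left(\frac{1}{47} + 38\right)^{2} = \left(\frac{1787}{47}\right)^{2} = \frac{3193369}{2209}$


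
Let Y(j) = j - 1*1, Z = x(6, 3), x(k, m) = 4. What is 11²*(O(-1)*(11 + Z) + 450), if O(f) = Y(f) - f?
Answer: 52635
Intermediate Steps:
Z = 4
Y(j) = -1 + j (Y(j) = j - 1 = -1 + j)
O(f) = -1 (O(f) = (-1 + f) - f = -1)
11²*(O(-1)*(11 + Z) + 450) = 11²*(-(11 + 4) + 450) = 121*(-1*15 + 450) = 121*(-15 + 450) = 121*435 = 52635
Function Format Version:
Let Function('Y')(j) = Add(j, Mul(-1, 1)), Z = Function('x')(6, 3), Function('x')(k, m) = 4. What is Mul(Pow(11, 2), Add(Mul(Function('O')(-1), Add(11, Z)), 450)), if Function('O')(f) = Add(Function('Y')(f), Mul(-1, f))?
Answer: 52635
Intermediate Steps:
Z = 4
Function('Y')(j) = Add(-1, j) (Function('Y')(j) = Add(j, -1) = Add(-1, j))
Function('O')(f) = -1 (Function('O')(f) = Add(Add(-1, f), Mul(-1, f)) = -1)
Mul(Pow(11, 2), Add(Mul(Function('O')(-1), Add(11, Z)), 450)) = Mul(Pow(11, 2), Add(Mul(-1, Add(11, 4)), 450)) = Mul(121, Add(Mul(-1, 15), 450)) = Mul(121, Add(-15, 450)) = Mul(121, 435) = 52635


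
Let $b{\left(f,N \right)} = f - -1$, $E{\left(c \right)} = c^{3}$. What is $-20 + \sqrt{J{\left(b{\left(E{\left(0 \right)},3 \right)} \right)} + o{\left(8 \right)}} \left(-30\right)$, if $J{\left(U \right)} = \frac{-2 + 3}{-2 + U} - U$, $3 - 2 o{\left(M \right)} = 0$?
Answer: $-20 - 15 i \sqrt{2} \approx -20.0 - 21.213 i$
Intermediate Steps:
$b{\left(f,N \right)} = 1 + f$ ($b{\left(f,N \right)} = f + 1 = 1 + f$)
$o{\left(M \right)} = \frac{3}{2}$ ($o{\left(M \right)} = \frac{3}{2} - 0 = \frac{3}{2} + 0 = \frac{3}{2}$)
$J{\left(U \right)} = \frac{1}{-2 + U} - U$ ($J{\left(U \right)} = 1 \frac{1}{-2 + U} - U = \frac{1}{-2 + U} - U$)
$-20 + \sqrt{J{\left(b{\left(E{\left(0 \right)},3 \right)} \right)} + o{\left(8 \right)}} \left(-30\right) = -20 + \sqrt{\frac{1 - \left(1 + 0^{3}\right)^{2} + 2 \left(1 + 0^{3}\right)}{-2 + \left(1 + 0^{3}\right)} + \frac{3}{2}} \left(-30\right) = -20 + \sqrt{\frac{1 - \left(1 + 0\right)^{2} + 2 \left(1 + 0\right)}{-2 + \left(1 + 0\right)} + \frac{3}{2}} \left(-30\right) = -20 + \sqrt{\frac{1 - 1^{2} + 2 \cdot 1}{-2 + 1} + \frac{3}{2}} \left(-30\right) = -20 + \sqrt{\frac{1 - 1 + 2}{-1} + \frac{3}{2}} \left(-30\right) = -20 + \sqrt{- (1 - 1 + 2) + \frac{3}{2}} \left(-30\right) = -20 + \sqrt{\left(-1\right) 2 + \frac{3}{2}} \left(-30\right) = -20 + \sqrt{-2 + \frac{3}{2}} \left(-30\right) = -20 + \sqrt{- \frac{1}{2}} \left(-30\right) = -20 + \frac{i \sqrt{2}}{2} \left(-30\right) = -20 - 15 i \sqrt{2}$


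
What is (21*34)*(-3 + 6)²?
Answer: 6426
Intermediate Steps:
(21*34)*(-3 + 6)² = 714*3² = 714*9 = 6426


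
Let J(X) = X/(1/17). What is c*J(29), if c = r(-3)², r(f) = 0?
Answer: 0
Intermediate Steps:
J(X) = 17*X (J(X) = X/(1/17) = X*17 = 17*X)
c = 0 (c = 0² = 0)
c*J(29) = 0*(17*29) = 0*493 = 0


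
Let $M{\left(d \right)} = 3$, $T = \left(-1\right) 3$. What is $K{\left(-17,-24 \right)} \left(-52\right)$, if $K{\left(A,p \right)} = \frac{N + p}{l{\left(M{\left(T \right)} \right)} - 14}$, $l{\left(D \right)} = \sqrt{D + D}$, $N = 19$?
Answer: $- \frac{364}{19} - \frac{26 \sqrt{6}}{19} \approx -22.51$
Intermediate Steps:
$T = -3$
$l{\left(D \right)} = \sqrt{2} \sqrt{D}$ ($l{\left(D \right)} = \sqrt{2 D} = \sqrt{2} \sqrt{D}$)
$K{\left(A,p \right)} = \frac{19 + p}{-14 + \sqrt{6}}$ ($K{\left(A,p \right)} = \frac{19 + p}{\sqrt{2} \sqrt{3} - 14} = \frac{19 + p}{\sqrt{6} - 14} = \frac{19 + p}{-14 + \sqrt{6}}$)
$K{\left(-17,-24 \right)} \left(-52\right) = \left(- \frac{7}{5} - - \frac{168}{95} - \frac{\sqrt{6}}{10} - - \frac{12 \sqrt{6}}{95}\right) \left(-52\right) = \left(- \frac{7}{5} + \frac{168}{95} - \frac{\sqrt{6}}{10} + \frac{12 \sqrt{6}}{95}\right) \left(-52\right) = \left(\frac{7}{19} + \frac{\sqrt{6}}{38}\right) \left(-52\right) = - \frac{364}{19} - \frac{26 \sqrt{6}}{19}$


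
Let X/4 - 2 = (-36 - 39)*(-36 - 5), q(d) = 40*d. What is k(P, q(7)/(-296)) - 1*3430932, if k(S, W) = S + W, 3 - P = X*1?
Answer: -127399804/37 ≈ -3.4432e+6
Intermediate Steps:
X = 12308 (X = 8 + 4*((-36 - 39)*(-36 - 5)) = 8 + 4*(-75*(-41)) = 8 + 4*3075 = 8 + 12300 = 12308)
P = -12305 (P = 3 - 12308 = -12305)
k(P, q(7)/(-296)) - 1*3430932 = (-12305 + (40*7)/(-296)) - 1*3430932 = (-12305 + 280*(-1/296)) - 3430932 = (-12305 - 35/37) - 3430932 = -455320/37 - 3430932 = -127399804/37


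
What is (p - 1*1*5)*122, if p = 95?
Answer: 10980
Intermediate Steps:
(p - 1*1*5)*122 = (95 - 1*1*5)*122 = (95 - 1*5)*122 = (95 - 5)*122 = 90*122 = 10980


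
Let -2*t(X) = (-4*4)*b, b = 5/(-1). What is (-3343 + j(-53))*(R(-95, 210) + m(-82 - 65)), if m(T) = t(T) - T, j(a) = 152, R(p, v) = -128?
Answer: 67011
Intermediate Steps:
b = -5 (b = 5*(-1) = -5)
t(X) = -40 (t(X) = -(-4*4)*(-5)/2 = -(-8)*(-5) = -½*80 = -40)
m(T) = -40 - T
(-3343 + j(-53))*(R(-95, 210) + m(-82 - 65)) = (-3343 + 152)*(-128 + (-40 - (-82 - 65))) = -3191*(-128 + (-40 - 1*(-147))) = -3191*(-128 + (-40 + 147)) = -3191*(-128 + 107) = -3191*(-21) = 67011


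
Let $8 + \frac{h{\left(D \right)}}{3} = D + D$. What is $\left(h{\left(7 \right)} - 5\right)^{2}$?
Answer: $169$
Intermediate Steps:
$h{\left(D \right)} = -24 + 6 D$ ($h{\left(D \right)} = -24 + 3 \left(D + D\right) = -24 + 3 \cdot 2 D = -24 + 6 D$)
$\left(h{\left(7 \right)} - 5\right)^{2} = \left(\left(-24 + 6 \cdot 7\right) - 5\right)^{2} = \left(\left(-24 + 42\right) - 5\right)^{2} = \left(18 - 5\right)^{2} = 13^{2} = 169$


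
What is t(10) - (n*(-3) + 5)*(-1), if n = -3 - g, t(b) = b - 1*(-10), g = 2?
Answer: 40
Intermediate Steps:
t(b) = 10 + b (t(b) = b + 10 = 10 + b)
n = -5 (n = -3 - 1*2 = -3 - 2 = -5)
t(10) - (n*(-3) + 5)*(-1) = (10 + 10) - (-5*(-3) + 5)*(-1) = 20 - (15 + 5)*(-1) = 20 - 20*(-1) = 20 - 1*(-20) = 20 + 20 = 40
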